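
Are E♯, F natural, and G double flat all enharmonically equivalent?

E# is pitch class 5; F is pitch class 5; Gbb is pitch class 5.
All spellings map to pitch class 5, so they are enharmonically equivalent.

Yes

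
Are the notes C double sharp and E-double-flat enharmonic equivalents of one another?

C## is pitch class 2; Ebb is pitch class 2.
All spellings map to pitch class 2, so they are enharmonically equivalent.

Yes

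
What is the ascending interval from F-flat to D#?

Counting letters F–G–A–B–C–D gives a sixth.
Fb→D# = 11 semitones, 2 wider than the major sixth (9), so doubly augmented.

doubly augmented sixth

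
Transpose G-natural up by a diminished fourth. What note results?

Cb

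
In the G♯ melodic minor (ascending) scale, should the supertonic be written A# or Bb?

A#

Each scale degree takes a distinct letter name. Degree 2 of a scale on G must use the letter A.
A# and Bb are enharmonically the same pitch, but only A# uses the letter A, so it is the correct spelling here.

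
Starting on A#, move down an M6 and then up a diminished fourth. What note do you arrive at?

A major sixth down from A# is C# (letter C, 9 semitones down).
A diminished fourth up from C# is F (letter F, 4 semitones up).

F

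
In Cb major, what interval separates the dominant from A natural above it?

The dominant of Cb major is Gb.
Gb up to A: letters G→A make it a second; 3 semitones makes it augmented.

augmented second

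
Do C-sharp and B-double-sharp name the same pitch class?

Yes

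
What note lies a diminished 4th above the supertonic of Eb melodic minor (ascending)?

The supertonic of Eb melodic minor (ascending) is F.
A diminished fourth (4 semitones) above F lands on the letter B, giving Bbb.

Bbb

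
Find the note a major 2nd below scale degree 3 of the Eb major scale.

F

Scale degree 3 of Eb major is G.
A major second (2 semitones) below G lands on the letter F, giving F.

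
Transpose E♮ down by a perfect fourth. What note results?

E down a perfect fourth is B, so the target letter is B.
From E, a perfect fourth is 5 semitones down: B.

B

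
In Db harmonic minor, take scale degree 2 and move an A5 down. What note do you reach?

Scale degree 2 of Db harmonic minor is Eb.
An augmented fifth (8 semitones) below Eb lands on the letter A, giving Abb.

Abb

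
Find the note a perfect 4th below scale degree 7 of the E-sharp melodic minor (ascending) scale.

A##

Scale degree 7 of E# melodic minor (ascending) is D##.
A perfect fourth (5 semitones) below D## lands on the letter A, giving A##.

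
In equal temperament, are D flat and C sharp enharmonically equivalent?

Db = pitch class 1 and C# = pitch class 1 — the same pitch class, so they are enharmonic equivalents.

Yes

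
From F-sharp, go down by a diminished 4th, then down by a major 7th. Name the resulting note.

D#

A diminished fourth down from F# is C## (letter C, 4 semitones down).
A major seventh down from C## is D# (letter D, 11 semitones down).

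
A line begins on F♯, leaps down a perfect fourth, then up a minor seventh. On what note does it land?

A perfect fourth down from F# is C# (letter C, 5 semitones down).
A minor seventh up from C# is B (letter B, 10 semitones up).

B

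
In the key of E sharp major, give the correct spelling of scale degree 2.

F##

The E# major scale runs E# F## G## A# B# C## D##.
Degree 2 is F##.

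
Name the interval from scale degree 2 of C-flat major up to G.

Scale degree 2 of Cb major is Db.
Db up to G: letters D→G make it a fourth; 6 semitones makes it augmented.

augmented fourth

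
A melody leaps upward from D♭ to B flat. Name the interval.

Counting letters D–E–F–G–A–B gives a sixth.
Db→Bb = 9 semitones, exactly the major sixth.

major sixth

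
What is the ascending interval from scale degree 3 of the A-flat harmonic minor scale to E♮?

Scale degree 3 of Ab harmonic minor is Cb.
Cb up to E: letters C→E make it a third; 5 semitones makes it augmented.

augmented third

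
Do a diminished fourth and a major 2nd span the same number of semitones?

A diminished fourth spans 4 semitones; a major second spans 2.
The spans differ, so they are not enharmonic equivalents.

No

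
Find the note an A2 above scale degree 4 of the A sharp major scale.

Scale degree 4 of A# major is D#.
An augmented second (3 semitones) above D# lands on the letter E, giving E##.

E##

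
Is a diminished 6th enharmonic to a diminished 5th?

A diminished sixth spans 7 semitones; a diminished fifth spans 6.
The spans differ, so they are not enharmonic equivalents.

No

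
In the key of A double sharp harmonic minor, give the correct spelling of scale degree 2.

Degree 2 takes the letter 1 step above A, which is B.
In harmonic minor, degree 2 sits 2 semitones above the tonic. A## + 2 semitones is pitch class 1, spelled on B as B##.

B##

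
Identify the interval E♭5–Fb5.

minor second

Counting letters E–F gives a second.
Eb→Fb = 1 semitone, 1 narrower than the major second (2), so minor.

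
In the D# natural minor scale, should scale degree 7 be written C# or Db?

C#

Each scale degree takes a distinct letter name. Degree 7 of a scale on D must use the letter C.
C# and Db are enharmonically the same pitch, but only C# uses the letter C, so it is the correct spelling here.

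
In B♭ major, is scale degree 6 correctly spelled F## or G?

Each scale degree takes a distinct letter name. Degree 6 of a scale on B must use the letter G.
G and F## are enharmonically the same pitch, but only G uses the letter G, so it is the correct spelling here.

G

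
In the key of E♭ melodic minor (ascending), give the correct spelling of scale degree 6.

Degree 6 takes the letter 5 steps above E, which is C.
In melodic minor (ascending), degree 6 sits 9 semitones above the tonic. Eb + 9 semitones is pitch class 0, spelled on C as C.

C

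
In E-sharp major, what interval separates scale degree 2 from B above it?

Scale degree 2 of E# major is F##.
F## up to B: letters F→B make it a fourth; 4 semitones makes it diminished.

diminished fourth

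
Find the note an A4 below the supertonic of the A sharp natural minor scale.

The supertonic of A# natural minor is B#.
An augmented fourth (6 semitones) below B# lands on the letter F, giving F#.

F#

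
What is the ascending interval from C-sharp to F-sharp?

The letter names run C→F, a span of 3 letter steps, so the interval is some kind of fourth.
C# to F# is 5 semitones. A perfect fourth is 5, so 5 makes it perfect.

perfect fourth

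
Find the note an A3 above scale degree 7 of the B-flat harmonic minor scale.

Scale degree 7 of Bb harmonic minor is A.
An augmented third (5 semitones) above A lands on the letter C, giving C##.

C##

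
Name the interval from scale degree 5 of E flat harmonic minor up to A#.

Scale degree 5 of Eb harmonic minor is Bb.
Bb up to A#: letters B→A make it a seventh; 12 semitones makes it augmented.

augmented seventh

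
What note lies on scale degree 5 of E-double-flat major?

Bbb

The Ebb major scale runs Ebb Fb Gb Abb Bbb Cb Db.
Degree 5 is Bbb.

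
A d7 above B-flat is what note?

B up a major seventh is A#, so the target letter is A.
From Bb, a diminished seventh is 9 semitones up: Abb.

Abb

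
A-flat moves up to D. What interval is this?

augmented fourth

The letter names run A→D, a span of 3 letter steps, so the interval is some kind of fourth.
Ab to D is 6 semitones. A perfect fourth is 5, so 6 makes it augmented.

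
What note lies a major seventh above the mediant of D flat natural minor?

Eb

The mediant of Db natural minor is Fb.
A major seventh (11 semitones) above Fb lands on the letter E, giving Eb.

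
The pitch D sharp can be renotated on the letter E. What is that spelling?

Eb

Plain E sits 1 semitone above D#, so on the letter E the same pitch needs a flat: Eb.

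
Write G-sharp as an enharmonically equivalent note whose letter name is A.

Ab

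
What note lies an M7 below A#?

A seventh below A lands on the letter B.
A major seventh spans 11 semitones, so A# moves to pitch class 11. On the letter B that is B.

B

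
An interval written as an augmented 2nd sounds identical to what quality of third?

An augmented second spans 3 semitones.
A third spanning 3 semitones is minor (the major third is 4).

minor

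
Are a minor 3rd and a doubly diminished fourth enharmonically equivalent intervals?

A minor third spans 3 semitones; a doubly diminished fourth spans 3.
They are enharmonically equivalent.

Yes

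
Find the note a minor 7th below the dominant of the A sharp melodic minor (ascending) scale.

The dominant of A# melodic minor (ascending) is E#.
A minor seventh (10 semitones) below E# lands on the letter F, giving F##.

F##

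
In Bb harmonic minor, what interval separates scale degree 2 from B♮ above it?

Scale degree 2 of Bb harmonic minor is C.
C up to B: letters C→B make it a seventh; 11 semitones makes it major.

major seventh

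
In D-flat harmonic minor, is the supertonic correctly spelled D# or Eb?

Eb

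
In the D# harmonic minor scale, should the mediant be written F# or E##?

Each scale degree takes a distinct letter name. Degree 3 of a scale on D must use the letter F.
F# and E## are enharmonically the same pitch, but only F# uses the letter F, so it is the correct spelling here.

F#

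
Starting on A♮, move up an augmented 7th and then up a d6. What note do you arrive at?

E

An augmented seventh up from A is G## (letter G, 12 semitones up).
A diminished sixth up from G## is E (letter E, 7 semitones up).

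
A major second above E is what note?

F#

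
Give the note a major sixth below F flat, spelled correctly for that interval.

F down a major sixth is Ab, so the target letter is A.
From Fb, a major sixth is 9 semitones down: Abb.

Abb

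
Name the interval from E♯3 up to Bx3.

augmented fifth

Counting letters E–F–G–A–B gives a fifth.
E#→B## = 8 semitones, 1 wider than the perfect fifth (7), so augmented.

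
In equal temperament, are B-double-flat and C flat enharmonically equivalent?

No

Bbb is pitch class 9; Cb is pitch class 11.
The pitch classes differ (9 vs. 11), so they are not enharmonic equivalents.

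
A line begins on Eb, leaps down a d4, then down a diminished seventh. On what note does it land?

C##

A diminished fourth down from Eb is B (letter B, 4 semitones down).
A diminished seventh down from B is C## (letter C, 9 semitones down).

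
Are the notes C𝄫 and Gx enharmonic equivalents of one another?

No

Cbb is pitch class 10; G## is pitch class 9.
The pitch classes differ (10 vs. 9), so they are not enharmonic equivalents.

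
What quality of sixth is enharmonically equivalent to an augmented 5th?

minor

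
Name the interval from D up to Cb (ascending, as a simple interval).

diminished seventh

The letter names run D→C, a span of 6 letter steps, so the interval is some kind of seventh.
D to Cb is 9 semitones. A major seventh is 11, so 9 makes it diminished.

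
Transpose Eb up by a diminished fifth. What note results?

Bbb

A fifth above E lands on the letter B.
A diminished fifth spans 6 semitones, so Eb moves to pitch class 9. On the letter B that is Bbb.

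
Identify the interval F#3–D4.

The letter names run F→D, a span of 5 letter steps, so the interval is some kind of sixth.
F# to D is 8 semitones. A major sixth is 9, so 8 makes it minor.

minor sixth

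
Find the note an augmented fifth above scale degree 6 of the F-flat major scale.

Scale degree 6 of Fb major is Db.
An augmented fifth (8 semitones) above Db lands on the letter A, giving A.

A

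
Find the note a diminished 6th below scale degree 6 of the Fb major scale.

F#

Scale degree 6 of Fb major is Db.
A diminished sixth (7 semitones) below Db lands on the letter F, giving F#.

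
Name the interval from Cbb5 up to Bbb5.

major seventh

Counting letters C–D–E–F–G–A–B gives a seventh.
Cbb→Bbb = 11 semitones, exactly the major seventh.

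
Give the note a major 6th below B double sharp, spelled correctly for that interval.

D##

A sixth below B lands on the letter D.
A major sixth spans 9 semitones, so B## moves to pitch class 4. On the letter D that is D##.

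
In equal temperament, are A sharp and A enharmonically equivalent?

A# is pitch class 10; A is pitch class 9.
The pitch classes differ (10 vs. 9), so they are not enharmonic equivalents.

No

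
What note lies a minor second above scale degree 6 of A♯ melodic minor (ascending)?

Scale degree 6 of A# melodic minor (ascending) is F##.
A minor second (1 semitone) above F## lands on the letter G, giving G#.

G#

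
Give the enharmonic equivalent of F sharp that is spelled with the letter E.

E##

Plain E sits 2 semitones below F#, so on the letter E the same pitch needs a double sharp: E##.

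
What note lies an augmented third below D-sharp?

Bb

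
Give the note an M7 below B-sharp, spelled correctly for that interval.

C#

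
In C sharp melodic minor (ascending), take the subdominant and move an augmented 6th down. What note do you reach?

The subdominant of C# melodic minor (ascending) is F#.
An augmented sixth (10 semitones) below F# lands on the letter A, giving Ab.

Ab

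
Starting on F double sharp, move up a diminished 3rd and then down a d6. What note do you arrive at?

A diminished third up from F## is A (letter A, 2 semitones up).
A diminished sixth down from A is C## (letter C, 7 semitones down).

C##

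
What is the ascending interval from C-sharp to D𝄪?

augmented second

The letter names run C→D, a span of 1 letter step, so the interval is some kind of second.
C# to D## is 3 semitones. A major second is 2, so 3 makes it augmented.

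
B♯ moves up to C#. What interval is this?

The letter names run B→C, a span of 1 letter step, so the interval is some kind of second.
B# to C# is 1 semitone. A major second is 2, so 1 makes it minor.

minor second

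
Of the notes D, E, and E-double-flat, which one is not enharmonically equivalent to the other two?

E

In 12-tone equal temperament, enharmonic equivalents share a pitch class. D is pitch class 2; E is pitch class 4; Ebb is pitch class 2.
D and Ebb share pitch class 2, while E is pitch class 4.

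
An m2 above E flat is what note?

A second above E lands on the letter F.
A minor second spans 1 semitone, so Eb moves to pitch class 4. On the letter F that is Fb.

Fb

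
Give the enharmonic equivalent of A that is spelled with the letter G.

A is pitch class 9. The letter G alone is pitch class 7.
To reach pitch class 9 from G requires an offset of +2 semitones, i.e. double sharp: G##.

G##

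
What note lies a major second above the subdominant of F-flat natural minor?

The subdominant of Fb natural minor is Bbb.
A major second (2 semitones) above Bbb lands on the letter C, giving Cb.

Cb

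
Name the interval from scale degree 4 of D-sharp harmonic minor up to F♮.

diminished seventh

Scale degree 4 of D# harmonic minor is G#.
G# up to F: letters G→F make it a seventh; 9 semitones makes it diminished.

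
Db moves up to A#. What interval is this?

Counting letters D–E–F–G–A gives a fifth.
Db→A# = 9 semitones, 2 wider than the perfect fifth (7), so doubly augmented.

doubly augmented fifth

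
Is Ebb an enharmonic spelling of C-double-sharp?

Ebb = pitch class 2 and C## = pitch class 2 — the same pitch class, so they are enharmonic equivalents.

Yes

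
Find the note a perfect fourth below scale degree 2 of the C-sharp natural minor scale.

A#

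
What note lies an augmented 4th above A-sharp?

A fourth above A lands on the letter D.
An augmented fourth spans 6 semitones, so A# moves to pitch class 4. On the letter D that is D##.

D##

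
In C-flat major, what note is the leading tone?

Degree 7 takes the letter 6 steps above C, which is B.
In major, degree 7 sits 11 semitones above the tonic. Cb + 11 semitones is pitch class 10, spelled on B as Bb.

Bb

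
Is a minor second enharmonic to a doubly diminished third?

Yes

A minor second spans 1 semitone; a doubly diminished third spans 1.
They are enharmonically equivalent.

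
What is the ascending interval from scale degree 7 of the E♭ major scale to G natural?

Scale degree 7 of Eb major is D.
D up to G: letters D→G make it a fourth; 5 semitones makes it perfect.

perfect fourth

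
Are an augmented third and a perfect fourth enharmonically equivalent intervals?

Yes

An augmented third spans 5 semitones; a perfect fourth spans 5.
They are enharmonically equivalent.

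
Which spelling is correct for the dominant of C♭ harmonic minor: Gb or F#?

Gb

Each scale degree takes a distinct letter name. Degree 5 of a scale on C must use the letter G.
Gb and F# are enharmonically the same pitch, but only Gb uses the letter G, so it is the correct spelling here.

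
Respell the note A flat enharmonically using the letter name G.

G#

Ab is pitch class 8. The letter G alone is pitch class 7.
To reach pitch class 8 from G requires an offset of +1 semitone, i.e. sharp: G#.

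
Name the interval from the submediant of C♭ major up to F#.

The submediant of Cb major is Ab.
Ab up to F#: letters A→F make it a sixth; 10 semitones makes it augmented.

augmented sixth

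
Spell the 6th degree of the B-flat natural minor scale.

Gb

The Bb natural minor scale runs Bb C Db Eb F Gb Ab.
Degree 6 is Gb.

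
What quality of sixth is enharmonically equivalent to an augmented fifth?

minor

An augmented fifth spans 8 semitones.
A sixth spanning 8 semitones is minor (the major sixth is 9).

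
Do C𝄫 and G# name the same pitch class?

No

Two spellings are enharmonically equivalent only if they share a pitch class.
Here Cbb → 10, G# → 8; 8 ≠ 10, so they are not.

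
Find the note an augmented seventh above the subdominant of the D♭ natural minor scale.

The subdominant of Db natural minor is Gb.
An augmented seventh (12 semitones) above Gb lands on the letter F, giving F#.

F#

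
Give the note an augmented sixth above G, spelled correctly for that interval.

E#

A sixth above G lands on the letter E.
An augmented sixth spans 10 semitones, so G moves to pitch class 5. On the letter E that is E#.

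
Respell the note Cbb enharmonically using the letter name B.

Bb

Cbb is pitch class 10. The letter B alone is pitch class 11.
To reach pitch class 10 from B requires an offset of -1 semitone, i.e. flat: Bb.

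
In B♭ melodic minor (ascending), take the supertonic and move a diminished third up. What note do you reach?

Ebb

The supertonic of Bb melodic minor (ascending) is C.
A diminished third (2 semitones) above C lands on the letter E, giving Ebb.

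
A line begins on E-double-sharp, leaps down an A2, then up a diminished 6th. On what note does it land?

Bb

An augmented second down from E## is D# (letter D, 3 semitones down).
A diminished sixth up from D# is Bb (letter B, 7 semitones up).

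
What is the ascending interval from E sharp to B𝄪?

augmented fifth

The letter names run E→B, a span of 4 letter steps, so the interval is some kind of fifth.
E# to B## is 8 semitones. A perfect fifth is 7, so 8 makes it augmented.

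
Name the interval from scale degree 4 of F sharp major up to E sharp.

Scale degree 4 of F# major is B.
B up to E#: letters B→E make it a fourth; 6 semitones makes it augmented.

augmented fourth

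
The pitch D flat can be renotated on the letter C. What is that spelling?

Plain C sits 1 semitone below Db, so on the letter C the same pitch needs a sharp: C#.

C#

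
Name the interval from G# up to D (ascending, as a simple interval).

diminished fifth

Counting letters G–A–B–C–D gives a fifth.
G#→D = 6 semitones, 1 narrower than the perfect fifth (7), so diminished.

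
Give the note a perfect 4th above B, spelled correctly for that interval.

B up a perfect fourth is E, so the target letter is E.
From B, a perfect fourth is 5 semitones up: E.

E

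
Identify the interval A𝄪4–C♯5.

diminished third

The letter names run A→C, a span of 2 letter steps, so the interval is some kind of third.
A## to C# is 2 semitones. A major third is 4, so 2 makes it diminished.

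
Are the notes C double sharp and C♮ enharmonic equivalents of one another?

C## is pitch class 2; C is pitch class 0.
The pitch classes differ (2 vs. 0), so they are not enharmonic equivalents.

No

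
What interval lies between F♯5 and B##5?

doubly augmented fourth

The letter names run F→B, a span of 3 letter steps, so the interval is some kind of fourth.
F# to B## is 7 semitones. A perfect fourth is 5, so 7 makes it doubly augmented.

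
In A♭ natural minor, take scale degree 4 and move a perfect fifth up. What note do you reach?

Scale degree 4 of Ab natural minor is Db.
A perfect fifth (7 semitones) above Db lands on the letter A, giving Ab.

Ab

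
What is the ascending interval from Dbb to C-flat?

major seventh

Counting letters D–E–F–G–A–B–C gives a seventh.
Dbb→Cb = 11 semitones, exactly the major seventh.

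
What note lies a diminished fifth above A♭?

A fifth above A lands on the letter E.
A diminished fifth spans 6 semitones, so Ab moves to pitch class 2. On the letter E that is Ebb.

Ebb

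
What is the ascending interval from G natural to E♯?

augmented sixth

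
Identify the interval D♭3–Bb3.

major sixth

The letter names run D→B, a span of 5 letter steps, so the interval is some kind of sixth.
Db to Bb is 9 semitones. A major sixth is 9, so 9 makes it major.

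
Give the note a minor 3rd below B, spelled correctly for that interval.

B down a major third is G, so the target letter is G.
From B, a minor third is 3 semitones down: G#.

G#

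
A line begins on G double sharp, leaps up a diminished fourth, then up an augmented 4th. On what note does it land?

F##

A diminished fourth up from G## is C# (letter C, 4 semitones up).
An augmented fourth up from C# is F## (letter F, 6 semitones up).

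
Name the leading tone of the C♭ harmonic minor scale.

Degree 7 takes the letter 6 steps above C, which is B.
In harmonic minor, degree 7 sits 11 semitones above the tonic. Cb + 11 semitones is pitch class 10, spelled on B as Bb.

Bb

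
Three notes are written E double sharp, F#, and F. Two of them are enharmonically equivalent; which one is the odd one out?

F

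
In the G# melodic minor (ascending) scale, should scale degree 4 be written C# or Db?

C#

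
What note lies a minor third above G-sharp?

G up a major third is B, so the target letter is B.
From G#, a minor third is 3 semitones up: B.

B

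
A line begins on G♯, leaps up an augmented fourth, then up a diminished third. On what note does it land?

An augmented fourth up from G# is C## (letter C, 6 semitones up).
A diminished third up from C## is E (letter E, 2 semitones up).

E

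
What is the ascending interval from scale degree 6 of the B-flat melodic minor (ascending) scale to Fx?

augmented seventh

Scale degree 6 of Bb melodic minor (ascending) is G.
G up to F##: letters G→F make it a seventh; 12 semitones makes it augmented.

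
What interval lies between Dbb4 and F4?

Counting letters D–E–F gives a third.
Dbb→F = 5 semitones, 1 wider than the major third (4), so augmented.

augmented third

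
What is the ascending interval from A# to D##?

augmented fourth

The letter names run A→D, a span of 3 letter steps, so the interval is some kind of fourth.
A# to D## is 6 semitones. A perfect fourth is 5, so 6 makes it augmented.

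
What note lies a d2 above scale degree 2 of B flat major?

Dbb

Scale degree 2 of Bb major is C.
A diminished second (0 semitones) above C lands on the letter D, giving Dbb.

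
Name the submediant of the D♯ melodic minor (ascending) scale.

The D# melodic minor (ascending) scale runs D# E# F# G# A# B# C##.
Degree 6 is B#.

B#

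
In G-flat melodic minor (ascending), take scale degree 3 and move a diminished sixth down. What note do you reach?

D

Scale degree 3 of Gb melodic minor (ascending) is Bbb.
A diminished sixth (7 semitones) below Bbb lands on the letter D, giving D.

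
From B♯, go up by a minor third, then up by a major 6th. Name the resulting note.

B#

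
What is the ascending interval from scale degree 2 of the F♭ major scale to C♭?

perfect fourth

Scale degree 2 of Fb major is Gb.
Gb up to Cb: letters G→C make it a fourth; 5 semitones makes it perfect.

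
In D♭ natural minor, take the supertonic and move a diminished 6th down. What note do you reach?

The supertonic of Db natural minor is Eb.
A diminished sixth (7 semitones) below Eb lands on the letter G, giving G#.

G#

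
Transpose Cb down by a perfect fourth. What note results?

Gb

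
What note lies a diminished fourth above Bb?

Ebb

A fourth above B lands on the letter E.
A diminished fourth spans 4 semitones, so Bb moves to pitch class 2. On the letter E that is Ebb.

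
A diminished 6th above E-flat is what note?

A sixth above E lands on the letter C.
A diminished sixth spans 7 semitones, so Eb moves to pitch class 10. On the letter C that is Cbb.

Cbb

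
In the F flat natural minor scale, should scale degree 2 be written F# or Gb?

Gb

Each scale degree takes a distinct letter name. Degree 2 of a scale on F must use the letter G.
Gb and F# are enharmonically the same pitch, but only Gb uses the letter G, so it is the correct spelling here.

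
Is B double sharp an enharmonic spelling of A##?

No

B## is pitch class 1; A## is pitch class 11.
The pitch classes differ (1 vs. 11), so they are not enharmonic equivalents.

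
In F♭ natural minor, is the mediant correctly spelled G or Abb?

Abb

Each scale degree takes a distinct letter name. Degree 3 of a scale on F must use the letter A.
Abb and G are enharmonically the same pitch, but only Abb uses the letter A, so it is the correct spelling here.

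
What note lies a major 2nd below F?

F down a major second is Eb, so the target letter is E.
From F, a major second is 2 semitones down: Eb.

Eb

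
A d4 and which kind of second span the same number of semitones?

doubly augmented

A diminished fourth spans 4 semitones.
A second spanning 4 semitones is doubly augmented (the major second is 2).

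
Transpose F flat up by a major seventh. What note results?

A seventh above F lands on the letter E.
A major seventh spans 11 semitones, so Fb moves to pitch class 3. On the letter E that is Eb.

Eb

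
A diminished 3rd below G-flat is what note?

E

G down a major third is Eb, so the target letter is E.
From Gb, a diminished third is 2 semitones down: E.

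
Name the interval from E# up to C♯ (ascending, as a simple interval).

Counting letters E–F–G–A–B–C gives a sixth.
E#→C# = 8 semitones, 1 narrower than the major sixth (9), so minor.

minor sixth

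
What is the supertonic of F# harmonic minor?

Degree 2 takes the letter 1 step above F, which is G.
In harmonic minor, degree 2 sits 2 semitones above the tonic. F# + 2 semitones is pitch class 8, spelled on G as G#.

G#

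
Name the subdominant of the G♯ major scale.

C#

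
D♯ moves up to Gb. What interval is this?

Counting letters D–E–F–G gives a fourth.
D#→Gb = 3 semitones, 2 narrower than the perfect fourth (5), so doubly diminished.

doubly diminished fourth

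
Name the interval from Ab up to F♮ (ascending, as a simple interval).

Counting letters A–B–C–D–E–F gives a sixth.
Ab→F = 9 semitones, exactly the major sixth.

major sixth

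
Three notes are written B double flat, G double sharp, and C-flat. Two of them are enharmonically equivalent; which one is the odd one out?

Cb

In 12-tone equal temperament, enharmonic equivalents share a pitch class. Bbb is pitch class 9; G## is pitch class 9; Cb is pitch class 11.
Bbb and G## share pitch class 9, while Cb is pitch class 11.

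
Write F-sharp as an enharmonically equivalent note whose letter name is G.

F# is pitch class 6. The letter G alone is pitch class 7.
To reach pitch class 6 from G requires an offset of -1 semitone, i.e. flat: Gb.

Gb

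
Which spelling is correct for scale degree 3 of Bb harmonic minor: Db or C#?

Db

Each scale degree takes a distinct letter name. Degree 3 of a scale on B must use the letter D.
Db and C# are enharmonically the same pitch, but only Db uses the letter D, so it is the correct spelling here.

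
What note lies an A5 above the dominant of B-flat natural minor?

C#

The dominant of Bb natural minor is F.
An augmented fifth (8 semitones) above F lands on the letter C, giving C#.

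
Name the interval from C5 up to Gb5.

Counting letters C–D–E–F–G gives a fifth.
C→Gb = 6 semitones, 1 narrower than the perfect fifth (7), so diminished.

diminished fifth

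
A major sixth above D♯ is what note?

B#

A sixth above D lands on the letter B.
A major sixth spans 9 semitones, so D# moves to pitch class 0. On the letter B that is B#.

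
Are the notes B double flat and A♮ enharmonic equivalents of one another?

Yes

Bbb is pitch class 9; A is pitch class 9.
All spellings map to pitch class 9, so they are enharmonically equivalent.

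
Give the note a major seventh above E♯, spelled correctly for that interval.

E up a major seventh is D#, so the target letter is D.
From E#, a major seventh is 11 semitones up: D##.

D##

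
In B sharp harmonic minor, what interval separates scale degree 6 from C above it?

Scale degree 6 of B# harmonic minor is G#.
G# up to C: letters G→C make it a fourth; 4 semitones makes it diminished.

diminished fourth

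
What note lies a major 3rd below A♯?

F#

A third below A lands on the letter F.
A major third spans 4 semitones, so A# moves to pitch class 6. On the letter F that is F#.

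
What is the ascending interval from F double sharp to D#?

The letter names run F→D, a span of 5 letter steps, so the interval is some kind of sixth.
F## to D# is 8 semitones. A major sixth is 9, so 8 makes it minor.

minor sixth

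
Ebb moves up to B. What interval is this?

The letter names run E→B, a span of 4 letter steps, so the interval is some kind of fifth.
Ebb to B is 9 semitones. A perfect fifth is 7, so 9 makes it doubly augmented.

doubly augmented fifth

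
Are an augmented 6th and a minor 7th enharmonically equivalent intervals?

Yes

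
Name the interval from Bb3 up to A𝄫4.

Counting letters B–C–D–E–F–G–A gives a seventh.
Bb→Abb = 9 semitones, 2 narrower than the major seventh (11), so diminished.

diminished seventh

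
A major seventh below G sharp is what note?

G down a major seventh is Ab, so the target letter is A.
From G#, a major seventh is 11 semitones down: A.

A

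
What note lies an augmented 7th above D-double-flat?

C

A seventh above D lands on the letter C.
An augmented seventh spans 12 semitones, so Dbb moves to pitch class 0. On the letter C that is C.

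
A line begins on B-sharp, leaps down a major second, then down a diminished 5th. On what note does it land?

D##

A major second down from B# is A# (letter A, 2 semitones down).
A diminished fifth down from A# is D## (letter D, 6 semitones down).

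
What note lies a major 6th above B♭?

A sixth above B lands on the letter G.
A major sixth spans 9 semitones, so Bb moves to pitch class 7. On the letter G that is G.

G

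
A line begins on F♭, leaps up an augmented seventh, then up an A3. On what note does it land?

G##

An augmented seventh up from Fb is E (letter E, 12 semitones up).
An augmented third up from E is G## (letter G, 5 semitones up).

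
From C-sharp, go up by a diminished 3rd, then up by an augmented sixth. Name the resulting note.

A diminished third up from C# is Eb (letter E, 2 semitones up).
An augmented sixth up from Eb is C# (letter C, 10 semitones up).

C#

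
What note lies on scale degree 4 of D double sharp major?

G##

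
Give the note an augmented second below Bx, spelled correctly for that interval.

B down a major second is A, so the target letter is A.
From B##, an augmented second is 3 semitones down: A#.

A#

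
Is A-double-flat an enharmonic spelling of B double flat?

No

Two spellings are enharmonically equivalent only if they share a pitch class.
Here Abb → 7, Bbb → 9; 7 ≠ 9, so they are not.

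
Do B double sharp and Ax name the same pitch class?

B## is pitch class 1; A## is pitch class 11.
The pitch classes differ (1 vs. 11), so they are not enharmonic equivalents.

No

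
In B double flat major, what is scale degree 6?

Degree 6 takes the letter 5 steps above B, which is G.
In major, degree 6 sits 9 semitones above the tonic. Bbb + 9 semitones is pitch class 6, spelled on G as Gb.

Gb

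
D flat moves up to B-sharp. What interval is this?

doubly augmented sixth

Counting letters D–E–F–G–A–B gives a sixth.
Db→B# = 11 semitones, 2 wider than the major sixth (9), so doubly augmented.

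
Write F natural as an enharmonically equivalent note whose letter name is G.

F is pitch class 5. The letter G alone is pitch class 7.
To reach pitch class 5 from G requires an offset of -2 semitones, i.e. double flat: Gbb.

Gbb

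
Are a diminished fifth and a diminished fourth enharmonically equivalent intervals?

A diminished fifth spans 6 semitones; a diminished fourth spans 4.
The spans differ, so they are not enharmonic equivalents.

No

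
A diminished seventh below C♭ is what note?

C down a major seventh is Db, so the target letter is D.
From Cb, a diminished seventh is 9 semitones down: D.

D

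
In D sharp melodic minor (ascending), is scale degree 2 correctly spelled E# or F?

E#

Each scale degree takes a distinct letter name. Degree 2 of a scale on D must use the letter E.
E# and F are enharmonically the same pitch, but only E# uses the letter E, so it is the correct spelling here.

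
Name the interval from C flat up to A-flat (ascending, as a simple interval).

major sixth

The letter names run C→A, a span of 5 letter steps, so the interval is some kind of sixth.
Cb to Ab is 9 semitones. A major sixth is 9, so 9 makes it major.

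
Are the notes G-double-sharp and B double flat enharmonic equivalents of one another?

Yes

G## = pitch class 9 and Bbb = pitch class 9 — the same pitch class, so they are enharmonic equivalents.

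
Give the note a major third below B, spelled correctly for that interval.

A third below B lands on the letter G.
A major third spans 4 semitones, so B moves to pitch class 7. On the letter G that is G.

G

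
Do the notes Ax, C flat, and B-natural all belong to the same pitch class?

Yes

A## is pitch class 11; Cb is pitch class 11; B is pitch class 11.
All spellings map to pitch class 11, so they are enharmonically equivalent.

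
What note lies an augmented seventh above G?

G up a major seventh is F#, so the target letter is F.
From G, an augmented seventh is 12 semitones up: F##.

F##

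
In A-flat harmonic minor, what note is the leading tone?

G

Degree 7 takes the letter 6 steps above A, which is G.
In harmonic minor, degree 7 sits 11 semitones above the tonic. Ab + 11 semitones is pitch class 7, spelled on G as G.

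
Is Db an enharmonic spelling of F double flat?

Two spellings are enharmonically equivalent only if they share a pitch class.
Here Db → 1, Fbb → 3; 1 ≠ 3, so they are not.

No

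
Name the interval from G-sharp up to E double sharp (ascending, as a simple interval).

The letter names run G→E, a span of 5 letter steps, so the interval is some kind of sixth.
G# to E## is 10 semitones. A major sixth is 9, so 10 makes it augmented.

augmented sixth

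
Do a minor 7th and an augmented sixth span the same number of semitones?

A minor seventh spans 10 semitones; an augmented sixth spans 10.
They are enharmonically equivalent.

Yes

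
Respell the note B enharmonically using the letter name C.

Cb

B is pitch class 11. The letter C alone is pitch class 0.
To reach pitch class 11 from C requires an offset of -1 semitone, i.e. flat: Cb.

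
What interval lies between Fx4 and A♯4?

minor third

The letter names run F→A, a span of 2 letter steps, so the interval is some kind of third.
F## to A# is 3 semitones. A major third is 4, so 3 makes it minor.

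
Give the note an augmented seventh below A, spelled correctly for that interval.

A seventh below A lands on the letter B.
An augmented seventh spans 12 semitones, so A moves to pitch class 9. On the letter B that is Bbb.

Bbb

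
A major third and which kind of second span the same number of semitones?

A major third spans 4 semitones.
A second spanning 4 semitones is doubly augmented (the major second is 2).

doubly augmented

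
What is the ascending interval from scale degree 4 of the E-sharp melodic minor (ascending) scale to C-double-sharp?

major third

Scale degree 4 of E# melodic minor (ascending) is A#.
A# up to C##: letters A→C make it a third; 4 semitones makes it major.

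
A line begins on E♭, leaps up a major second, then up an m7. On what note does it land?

A major second up from Eb is F (letter F, 2 semitones up).
A minor seventh up from F is Eb (letter E, 10 semitones up).

Eb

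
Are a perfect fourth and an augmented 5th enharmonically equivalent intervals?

No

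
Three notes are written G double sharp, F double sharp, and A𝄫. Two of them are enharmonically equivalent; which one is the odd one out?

G##

In 12-tone equal temperament, enharmonic equivalents share a pitch class. G## is pitch class 9; F## is pitch class 7; Abb is pitch class 7.
F## and Abb share pitch class 7, while G## is pitch class 9.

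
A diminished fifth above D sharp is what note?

A

D up a perfect fifth is A, so the target letter is A.
From D#, a diminished fifth is 6 semitones up: A.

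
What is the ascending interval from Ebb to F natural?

augmented second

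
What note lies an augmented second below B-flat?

Abb

B down a major second is A, so the target letter is A.
From Bb, an augmented second is 3 semitones down: Abb.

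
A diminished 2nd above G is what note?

A second above G lands on the letter A.
A diminished second spans 0 semitones, so G moves to pitch class 7. On the letter A that is Abb.

Abb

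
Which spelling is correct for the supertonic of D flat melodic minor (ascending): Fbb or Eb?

Each scale degree takes a distinct letter name. Degree 2 of a scale on D must use the letter E.
Eb and Fbb are enharmonically the same pitch, but only Eb uses the letter E, so it is the correct spelling here.

Eb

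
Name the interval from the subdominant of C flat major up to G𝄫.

minor second

The subdominant of Cb major is Fb.
Fb up to Gbb: letters F→G make it a second; 1 semitone makes it minor.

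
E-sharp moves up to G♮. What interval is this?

diminished third

Counting letters E–F–G gives a third.
E#→G = 2 semitones, 2 narrower than the major third (4), so diminished.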